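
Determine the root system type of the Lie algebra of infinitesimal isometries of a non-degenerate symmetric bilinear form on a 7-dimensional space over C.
B_3

This is so(7) with 7 odd, which has dimension 7(7-1)/2 = 21 and rank (7-1)/2 = 3. In the classification of classical Lie algebras, the orthogonal algebra so(2n+1) in an odd number of variables has type B_n; here n = 3, so the Dynkin diagram is a chain of 3 nodes with a double edge at one end; the terminal node there is the unique short simple root (B_3). Hence the type is B_3.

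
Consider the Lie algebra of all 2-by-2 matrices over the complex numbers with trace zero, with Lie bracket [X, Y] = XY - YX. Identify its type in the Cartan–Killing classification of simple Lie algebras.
This is sl(2), which has dimension 2^2 - 1 = 3 and rank 2 - 1 = 1 (a Cartan subalgebra is the diagonal traceless matrices). In the classification of classical Lie algebras, the special linear algebra sl(n+1) has type A_n; here n = 1, so the Dynkin diagram is a chain of 1 nodes with single edges (A_1). Hence the type is A_1.

A_1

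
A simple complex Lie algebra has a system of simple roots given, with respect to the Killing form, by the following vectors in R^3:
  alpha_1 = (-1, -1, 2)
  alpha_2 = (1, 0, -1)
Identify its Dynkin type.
Compute the Cartan integers a_ij = 2(alpha_i, alpha_j)/(alpha_j, alpha_j); the resulting 2x2 Cartan matrix is
[[2, -3], [-1, 2]].
The roots have two lengths (squared-length ratio 3:1); the short ones are alpha_{2}. The associated Dynkin diagram is two nodes joined by a triple edge (G_2), so the type is G_2.

G_2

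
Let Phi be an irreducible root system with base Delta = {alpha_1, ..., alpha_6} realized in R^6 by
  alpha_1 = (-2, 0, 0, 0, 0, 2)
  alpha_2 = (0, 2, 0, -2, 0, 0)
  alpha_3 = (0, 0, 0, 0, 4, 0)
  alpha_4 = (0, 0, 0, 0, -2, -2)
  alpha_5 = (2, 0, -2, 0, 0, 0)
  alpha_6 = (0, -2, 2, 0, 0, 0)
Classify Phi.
Compute the Cartan integers a_ij = 2(alpha_i, alpha_j)/(alpha_j, alpha_j); the resulting 6x6 Cartan matrix is
[[2, 0, 0, -1, -1, 0], [0, 2, 0, 0, 0, -1], [0, 0, 2, -2, 0, 0], [-1, 0, -1, 2, 0, 0], [-1, 0, 0, 0, 2, -1], [0, -1, 0, 0, -1, 2]].
The roots have two lengths (squared-length ratio 2:1); the short ones are alpha_{1,2,4,5,6}. The associated Dynkin diagram is a chain of 6 nodes with a double edge at one end; the terminal node there is the unique long simple root (C_6), so the type is C_6 (the algebra sp(12)).

C_6 (sp(12))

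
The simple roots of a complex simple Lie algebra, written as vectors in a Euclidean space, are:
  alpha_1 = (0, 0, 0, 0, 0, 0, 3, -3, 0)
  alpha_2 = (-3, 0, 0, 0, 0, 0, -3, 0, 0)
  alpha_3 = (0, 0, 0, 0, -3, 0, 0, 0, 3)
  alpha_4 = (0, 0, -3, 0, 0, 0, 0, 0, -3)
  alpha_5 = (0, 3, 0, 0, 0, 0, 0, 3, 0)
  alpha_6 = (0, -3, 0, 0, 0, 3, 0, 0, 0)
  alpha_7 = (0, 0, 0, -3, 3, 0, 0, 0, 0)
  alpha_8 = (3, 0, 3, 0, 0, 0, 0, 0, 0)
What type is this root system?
A_8 (sl(9))

Compute the Cartan integers a_ij = 2(alpha_i, alpha_j)/(alpha_j, alpha_j); the resulting 8x8 Cartan matrix is
[[2, -1, 0, 0, -1, 0, 0, 0], [-1, 2, 0, 0, 0, 0, 0, -1], [0, 0, 2, -1, 0, 0, -1, 0], [0, 0, -1, 2, 0, 0, 0, -1], [-1, 0, 0, 0, 2, -1, 0, 0], [0, 0, 0, 0, -1, 2, 0, 0], [0, 0, -1, 0, 0, 0, 2, 0], [0, -1, 0, -1, 0, 0, 0, 2]].
All simple roots have the same length, so the diagram is simply laced. The associated Dynkin diagram is a chain of 8 nodes with single edges (A_8), so the type is A_8 (the algebra sl(9)).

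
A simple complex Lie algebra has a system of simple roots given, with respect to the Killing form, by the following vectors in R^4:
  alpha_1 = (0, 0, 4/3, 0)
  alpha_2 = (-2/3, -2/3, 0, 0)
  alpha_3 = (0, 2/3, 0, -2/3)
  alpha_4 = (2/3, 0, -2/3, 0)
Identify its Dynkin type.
type C_4

Compute the Cartan integers a_ij = 2(alpha_i, alpha_j)/(alpha_j, alpha_j); the resulting 4x4 Cartan matrix is
[[2, 0, 0, -2], [0, 2, -1, -1], [0, -1, 2, 0], [-1, -1, 0, 2]].
The roots have two lengths (squared-length ratio 2:1); the short ones are alpha_{2,3,4}. The associated Dynkin diagram is a chain of 4 nodes with a double edge at one end; the terminal node there is the unique long simple root (C_4), so the type is C_4 (the algebra sp(8)).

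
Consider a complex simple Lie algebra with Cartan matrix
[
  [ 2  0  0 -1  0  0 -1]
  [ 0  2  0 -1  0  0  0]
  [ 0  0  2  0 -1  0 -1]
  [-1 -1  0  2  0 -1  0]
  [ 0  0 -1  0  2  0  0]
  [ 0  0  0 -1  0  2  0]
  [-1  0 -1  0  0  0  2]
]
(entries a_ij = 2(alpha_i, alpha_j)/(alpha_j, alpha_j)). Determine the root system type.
D7

The matrix has rank 7 with 2's on the diagonal. Reading the off-diagonal entries as Dynkin edges (a single edge where a_ij = a_ji = -1; a double or triple edge where a_ij * a_ji = 2 or 3), the diagram is a chain of 5 nodes with a fork of two nodes at one end (D_7). One simple-root ordering that puts it in standard form is (alpha_5, alpha_3, alpha_7, alpha_1, alpha_4, alpha_6, alpha_2). So the algebra is type D_7, i.e. so(14).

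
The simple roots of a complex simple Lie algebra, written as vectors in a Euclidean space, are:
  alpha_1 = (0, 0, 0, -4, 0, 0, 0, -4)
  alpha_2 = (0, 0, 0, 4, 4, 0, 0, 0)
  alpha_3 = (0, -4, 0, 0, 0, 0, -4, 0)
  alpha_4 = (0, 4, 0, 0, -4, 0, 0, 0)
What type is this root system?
type A_4

Compute the Cartan integers a_ij = 2(alpha_i, alpha_j)/(alpha_j, alpha_j); the resulting 4x4 Cartan matrix is
[[2, -1, 0, 0], [-1, 2, 0, -1], [0, 0, 2, -1], [0, -1, -1, 2]].
All simple roots have the same length, so the diagram is simply laced. The associated Dynkin diagram is a chain of 4 nodes with single edges (A_4), so the type is A_4 (the algebra sl(5)).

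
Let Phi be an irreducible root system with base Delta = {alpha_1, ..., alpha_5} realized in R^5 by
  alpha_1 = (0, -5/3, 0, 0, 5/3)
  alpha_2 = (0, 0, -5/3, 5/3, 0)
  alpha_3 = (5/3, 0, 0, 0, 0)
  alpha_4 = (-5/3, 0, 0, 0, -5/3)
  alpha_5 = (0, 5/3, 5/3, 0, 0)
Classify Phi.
B_5

Compute the Cartan integers a_ij = 2(alpha_i, alpha_j)/(alpha_j, alpha_j); the resulting 5x5 Cartan matrix is
[[2, 0, 0, -1, -1], [0, 2, 0, 0, -1], [0, 0, 2, -1, 0], [-1, 0, -2, 2, 0], [-1, -1, 0, 0, 2]].
The roots have two lengths (squared-length ratio 2:1); the short ones are alpha_{3}. The associated Dynkin diagram is a chain of 5 nodes with a double edge at one end; the terminal node there is the unique short simple root (B_5), so the type is B_5 (the algebra so(11)).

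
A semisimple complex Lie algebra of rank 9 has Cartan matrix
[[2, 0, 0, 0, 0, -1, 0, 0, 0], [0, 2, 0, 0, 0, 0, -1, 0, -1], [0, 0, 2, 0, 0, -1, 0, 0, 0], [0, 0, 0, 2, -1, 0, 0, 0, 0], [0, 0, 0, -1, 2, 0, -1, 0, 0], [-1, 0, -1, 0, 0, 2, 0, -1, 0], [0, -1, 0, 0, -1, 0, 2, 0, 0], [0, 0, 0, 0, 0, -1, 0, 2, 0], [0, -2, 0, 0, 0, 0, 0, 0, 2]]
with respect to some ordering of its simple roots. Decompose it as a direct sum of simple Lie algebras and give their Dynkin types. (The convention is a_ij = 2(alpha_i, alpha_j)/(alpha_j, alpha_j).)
The diagram associated to this matrix has two connected components: the simple roots {alpha_2, alpha_4, alpha_5, alpha_7, alpha_9} form a chain of 5 nodes with a double edge at one end; the terminal node there is the unique long simple root (C_5), and {alpha_1, alpha_3, alpha_6, alpha_8} form a chain of 2 nodes with a fork of two nodes at one end (D_4). A semisimple Lie algebra decomposes uniquely as the direct sum of simple ideals, one per connected component of its Dynkin diagram, so g ≅ C_5 ⊕ D_4 (dimension 55 + 28 = 83).

C_5 (sp(10)) ⊕ D_4 (so(8))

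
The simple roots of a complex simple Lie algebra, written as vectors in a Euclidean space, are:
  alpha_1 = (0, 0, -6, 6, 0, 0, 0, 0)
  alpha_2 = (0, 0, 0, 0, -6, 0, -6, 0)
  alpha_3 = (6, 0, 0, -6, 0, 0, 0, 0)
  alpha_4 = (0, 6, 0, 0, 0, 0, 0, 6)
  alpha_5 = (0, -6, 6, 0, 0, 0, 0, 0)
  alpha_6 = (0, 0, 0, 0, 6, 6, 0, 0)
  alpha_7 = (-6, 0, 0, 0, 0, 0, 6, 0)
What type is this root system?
Compute the Cartan integers a_ij = 2(alpha_i, alpha_j)/(alpha_j, alpha_j); the resulting 7x7 Cartan matrix is
[[2, 0, -1, 0, -1, 0, 0], [0, 2, 0, 0, 0, -1, -1], [-1, 0, 2, 0, 0, 0, -1], [0, 0, 0, 2, -1, 0, 0], [-1, 0, 0, -1, 2, 0, 0], [0, -1, 0, 0, 0, 2, 0], [0, -1, -1, 0, 0, 0, 2]].
All simple roots have the same length, so the diagram is simply laced. The associated Dynkin diagram is a chain of 7 nodes with single edges (A_7), so the type is A_7 (the algebra sl(8)).

A_7 (sl(8))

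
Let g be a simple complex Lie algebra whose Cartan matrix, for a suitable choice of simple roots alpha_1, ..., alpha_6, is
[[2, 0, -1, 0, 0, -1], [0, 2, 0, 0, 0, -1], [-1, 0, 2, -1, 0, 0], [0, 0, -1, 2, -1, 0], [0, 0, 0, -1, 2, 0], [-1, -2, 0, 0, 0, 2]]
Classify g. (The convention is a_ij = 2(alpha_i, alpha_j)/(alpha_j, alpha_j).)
type B_6

The matrix has rank 6 with 2's on the diagonal. Reading the off-diagonal entries as Dynkin edges (a single edge where a_ij = a_ji = -1; a double or triple edge where a_ij * a_ji = 2 or 3), the diagram is a chain of 6 nodes with a double edge at one end; the terminal node there is the unique short simple root (B_6). One simple-root ordering that puts it in standard form is (alpha_5, alpha_4, alpha_3, alpha_1, alpha_6, alpha_2). So the algebra is type B_6, i.e. so(13).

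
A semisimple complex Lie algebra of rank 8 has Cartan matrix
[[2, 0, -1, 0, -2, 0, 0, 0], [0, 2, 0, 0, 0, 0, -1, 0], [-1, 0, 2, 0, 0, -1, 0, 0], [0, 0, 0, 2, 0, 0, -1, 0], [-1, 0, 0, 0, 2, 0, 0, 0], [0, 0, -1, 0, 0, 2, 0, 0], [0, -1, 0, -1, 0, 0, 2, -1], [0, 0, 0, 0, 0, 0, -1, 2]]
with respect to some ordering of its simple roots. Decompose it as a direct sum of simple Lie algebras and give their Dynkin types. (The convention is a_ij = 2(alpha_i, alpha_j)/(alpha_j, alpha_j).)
The diagram associated to this matrix has two connected components: the simple roots {alpha_1, alpha_3, alpha_5, alpha_6} form a chain of 4 nodes with a double edge at one end; the terminal node there is the unique short simple root (B_4), and {alpha_2, alpha_4, alpha_7, alpha_8} form a chain of 2 nodes with a fork of two nodes at one end (D_4). A semisimple Lie algebra decomposes uniquely as the direct sum of simple ideals, one per connected component of its Dynkin diagram, so g ≅ B_4 ⊕ D_4 (dimension 36 + 28 = 64).

B4 ⊕ D4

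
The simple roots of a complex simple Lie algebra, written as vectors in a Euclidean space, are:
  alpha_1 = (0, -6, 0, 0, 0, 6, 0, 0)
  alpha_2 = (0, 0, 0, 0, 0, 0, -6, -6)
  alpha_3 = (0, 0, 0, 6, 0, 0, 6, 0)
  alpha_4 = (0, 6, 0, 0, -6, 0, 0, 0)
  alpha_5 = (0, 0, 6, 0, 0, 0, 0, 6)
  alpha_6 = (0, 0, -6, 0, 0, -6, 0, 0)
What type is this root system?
Compute the Cartan integers a_ij = 2(alpha_i, alpha_j)/(alpha_j, alpha_j); the resulting 6x6 Cartan matrix is
[[2, 0, 0, -1, 0, -1], [0, 2, -1, 0, -1, 0], [0, -1, 2, 0, 0, 0], [-1, 0, 0, 2, 0, 0], [0, -1, 0, 0, 2, -1], [-1, 0, 0, 0, -1, 2]].
All simple roots have the same length, so the diagram is simply laced. The associated Dynkin diagram is a chain of 6 nodes with single edges (A_6), so the type is A_6 (the algebra sl(7)).

A_6 (sl(7))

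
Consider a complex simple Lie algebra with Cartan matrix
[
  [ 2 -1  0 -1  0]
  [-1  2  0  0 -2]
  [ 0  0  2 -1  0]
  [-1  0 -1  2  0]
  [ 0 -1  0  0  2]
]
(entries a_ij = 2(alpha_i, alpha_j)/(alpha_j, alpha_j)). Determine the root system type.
B_5

The matrix has rank 5 with 2's on the diagonal. Reading the off-diagonal entries as Dynkin edges (a single edge where a_ij = a_ji = -1; a double or triple edge where a_ij * a_ji = 2 or 3), the diagram is a chain of 5 nodes with a double edge at one end; the terminal node there is the unique short simple root (B_5). One simple-root ordering that puts it in standard form is (alpha_3, alpha_4, alpha_1, alpha_2, alpha_5). So the algebra is type B_5, i.e. so(11).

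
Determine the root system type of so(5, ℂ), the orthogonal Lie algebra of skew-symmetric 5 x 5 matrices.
This is so(5) with 5 odd, which has dimension 5(5-1)/2 = 10 and rank (5-1)/2 = 2. In the classification of classical Lie algebras, the orthogonal algebra so(2n+1) in an odd number of variables has type B_n; here n = 2, so the Dynkin diagram is a chain of 2 nodes with a double edge at one end; the terminal node there is the unique short simple root (B_2). Hence the type is B_2.

B2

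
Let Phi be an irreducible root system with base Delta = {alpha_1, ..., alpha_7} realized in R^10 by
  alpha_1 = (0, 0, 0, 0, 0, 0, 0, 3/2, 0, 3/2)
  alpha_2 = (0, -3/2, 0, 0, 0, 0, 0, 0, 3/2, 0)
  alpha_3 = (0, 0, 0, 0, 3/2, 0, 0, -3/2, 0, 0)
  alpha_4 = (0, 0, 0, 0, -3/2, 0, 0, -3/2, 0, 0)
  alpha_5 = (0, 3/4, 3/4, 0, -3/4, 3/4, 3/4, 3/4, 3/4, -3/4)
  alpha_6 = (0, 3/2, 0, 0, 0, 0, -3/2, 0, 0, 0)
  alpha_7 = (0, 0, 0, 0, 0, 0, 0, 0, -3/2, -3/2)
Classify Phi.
Compute the Cartan integers a_ij = 2(alpha_i, alpha_j)/(alpha_j, alpha_j); the resulting 7x7 Cartan matrix is
[[2, 0, -1, -1, 0, 0, -1], [0, 2, 0, 0, 0, -1, -1], [-1, 0, 2, 0, -1, 0, 0], [-1, 0, 0, 2, 0, 0, 0], [0, 0, -1, 0, 2, 0, 0], [0, -1, 0, 0, 0, 2, 0], [-1, -1, 0, 0, 0, 0, 2]].
All simple roots have the same length, so the diagram is simply laced. The associated Dynkin diagram is a chain of 6 nodes with one extra node attached to the third node from one end (E_7), so the type is E_7.

type E_7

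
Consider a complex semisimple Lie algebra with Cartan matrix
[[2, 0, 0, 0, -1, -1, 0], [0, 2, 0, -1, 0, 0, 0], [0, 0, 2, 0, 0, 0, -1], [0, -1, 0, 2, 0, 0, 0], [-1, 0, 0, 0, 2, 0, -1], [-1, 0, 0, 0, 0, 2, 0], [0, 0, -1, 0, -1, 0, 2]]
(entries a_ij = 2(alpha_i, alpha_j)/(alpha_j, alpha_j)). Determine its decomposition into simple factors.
A2 + A5

The diagram associated to this matrix has two connected components: the simple roots {alpha_2, alpha_4} form a chain of 2 nodes with single edges (A_2), and {alpha_1, alpha_3, alpha_5, alpha_6, alpha_7} form a chain of 5 nodes with single edges (A_5). A semisimple Lie algebra decomposes uniquely as the direct sum of simple ideals, one per connected component of its Dynkin diagram, so g ≅ A_2 ⊕ A_5 (dimension 8 + 35 = 43).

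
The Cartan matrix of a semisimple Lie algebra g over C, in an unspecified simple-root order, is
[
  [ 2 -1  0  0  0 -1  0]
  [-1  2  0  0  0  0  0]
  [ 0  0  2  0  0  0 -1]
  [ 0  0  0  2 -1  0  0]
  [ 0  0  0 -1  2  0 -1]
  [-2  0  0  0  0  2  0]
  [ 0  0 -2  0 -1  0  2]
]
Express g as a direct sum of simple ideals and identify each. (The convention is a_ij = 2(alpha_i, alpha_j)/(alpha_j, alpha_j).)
The diagram associated to this matrix has two connected components: the simple roots {alpha_3, alpha_4, alpha_5, alpha_7} form a chain of 4 nodes with a double edge at one end; the terminal node there is the unique short simple root (B_4), and {alpha_1, alpha_2, alpha_6} form a chain of 3 nodes with a double edge at one end; the terminal node there is the unique long simple root (C_3). A semisimple Lie algebra decomposes uniquely as the direct sum of simple ideals, one per connected component of its Dynkin diagram, so g ≅ B_4 ⊕ C_3 (dimension 36 + 21 = 57).

B4 ⊕ C3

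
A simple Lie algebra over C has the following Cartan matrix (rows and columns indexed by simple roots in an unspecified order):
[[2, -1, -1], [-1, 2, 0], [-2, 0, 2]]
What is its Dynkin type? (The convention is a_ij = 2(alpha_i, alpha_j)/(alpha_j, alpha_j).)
The matrix has rank 3 with 2's on the diagonal. Reading the off-diagonal entries as Dynkin edges (a single edge where a_ij = a_ji = -1; a double or triple edge where a_ij * a_ji = 2 or 3), the diagram is a chain of 3 nodes with a double edge at one end; the terminal node there is the unique long simple root (C_3). One simple-root ordering that puts it in standard form is (alpha_2, alpha_1, alpha_3). So the algebra is type C_3, i.e. sp(6).

type C_3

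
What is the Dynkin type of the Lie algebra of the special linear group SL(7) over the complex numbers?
A6

This is sl(7), which has dimension 7^2 - 1 = 48 and rank 7 - 1 = 6 (a Cartan subalgebra is the diagonal traceless matrices). In the classification of classical Lie algebras, the special linear algebra sl(n+1) has type A_n; here n = 6, so the Dynkin diagram is a chain of 6 nodes with single edges (A_6). Hence the type is A_6.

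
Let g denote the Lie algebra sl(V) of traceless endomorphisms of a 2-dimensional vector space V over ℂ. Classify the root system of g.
A_1

This is sl(2), which has dimension 2^2 - 1 = 3 and rank 2 - 1 = 1 (a Cartan subalgebra is the diagonal traceless matrices). In the classification of classical Lie algebras, the special linear algebra sl(n+1) has type A_n; here n = 1, so the Dynkin diagram is a chain of 1 nodes with single edges (A_1). Hence the type is A_1.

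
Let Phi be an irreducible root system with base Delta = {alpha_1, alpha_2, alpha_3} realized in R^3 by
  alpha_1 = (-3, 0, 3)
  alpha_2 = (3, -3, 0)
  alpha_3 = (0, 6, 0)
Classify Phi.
Compute the Cartan integers a_ij = 2(alpha_i, alpha_j)/(alpha_j, alpha_j); the resulting 3x3 Cartan matrix is
[[2, -1, 0], [-1, 2, -1], [0, -2, 2]].
The roots have two lengths (squared-length ratio 2:1); the short ones are alpha_{1,2}. The associated Dynkin diagram is a chain of 3 nodes with a double edge at one end; the terminal node there is the unique long simple root (C_3), so the type is C_3 (the algebra sp(6)).

C_3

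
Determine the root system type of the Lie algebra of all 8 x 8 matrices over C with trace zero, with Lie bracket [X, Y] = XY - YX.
This is sl(8), which has dimension 8^2 - 1 = 63 and rank 8 - 1 = 7 (a Cartan subalgebra is the diagonal traceless matrices). In the classification of classical Lie algebras, the special linear algebra sl(n+1) has type A_n; here n = 7, so the Dynkin diagram is a chain of 7 nodes with single edges (A_7). Hence the type is A_7.

A_7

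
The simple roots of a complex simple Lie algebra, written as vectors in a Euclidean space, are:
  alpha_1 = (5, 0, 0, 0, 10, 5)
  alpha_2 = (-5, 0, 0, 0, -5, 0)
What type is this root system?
Compute the Cartan integers a_ij = 2(alpha_i, alpha_j)/(alpha_j, alpha_j); the resulting 2x2 Cartan matrix is
[[2, -3], [-1, 2]].
The roots have two lengths (squared-length ratio 3:1); the short ones are alpha_{2}. The associated Dynkin diagram is two nodes joined by a triple edge (G_2), so the type is G_2.

G_2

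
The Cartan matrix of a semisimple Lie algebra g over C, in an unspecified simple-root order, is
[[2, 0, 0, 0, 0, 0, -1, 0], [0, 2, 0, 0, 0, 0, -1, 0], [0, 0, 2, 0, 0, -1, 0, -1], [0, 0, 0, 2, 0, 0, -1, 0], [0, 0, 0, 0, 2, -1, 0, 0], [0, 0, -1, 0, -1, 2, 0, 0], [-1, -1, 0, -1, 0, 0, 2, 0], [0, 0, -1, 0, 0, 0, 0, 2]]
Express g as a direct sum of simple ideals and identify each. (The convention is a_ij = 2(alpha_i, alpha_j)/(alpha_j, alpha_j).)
The diagram associated to this matrix has two connected components: the simple roots {alpha_3, alpha_5, alpha_6, alpha_8} form a chain of 4 nodes with single edges (A_4), and {alpha_1, alpha_2, alpha_4, alpha_7} form a chain of 2 nodes with a fork of two nodes at one end (D_4). A semisimple Lie algebra decomposes uniquely as the direct sum of simple ideals, one per connected component of its Dynkin diagram, so g ≅ A_4 ⊕ D_4 (dimension 24 + 28 = 52).

type A_4 ⊕ type D_4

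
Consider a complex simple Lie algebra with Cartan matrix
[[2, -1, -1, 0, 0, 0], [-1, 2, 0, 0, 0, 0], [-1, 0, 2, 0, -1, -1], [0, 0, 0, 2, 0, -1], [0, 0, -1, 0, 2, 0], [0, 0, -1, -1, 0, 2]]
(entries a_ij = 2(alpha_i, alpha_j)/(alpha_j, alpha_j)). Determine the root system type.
E6

The matrix has rank 6 with 2's on the diagonal. Reading the off-diagonal entries as Dynkin edges (a single edge where a_ij = a_ji = -1; a double or triple edge where a_ij * a_ji = 2 or 3), the diagram is a chain of 5 nodes with one extra node attached to the third node from one end (E_6). One simple-root ordering that puts it in standard form is (alpha_2, alpha_5, alpha_1, alpha_3, alpha_6, alpha_4). So the algebra is type E_6.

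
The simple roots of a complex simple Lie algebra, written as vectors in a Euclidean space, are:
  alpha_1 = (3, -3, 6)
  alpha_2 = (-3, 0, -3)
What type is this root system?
G2

Compute the Cartan integers a_ij = 2(alpha_i, alpha_j)/(alpha_j, alpha_j); the resulting 2x2 Cartan matrix is
[[2, -3], [-1, 2]].
The roots have two lengths (squared-length ratio 3:1); the short ones are alpha_{2}. The associated Dynkin diagram is two nodes joined by a triple edge (G_2), so the type is G_2.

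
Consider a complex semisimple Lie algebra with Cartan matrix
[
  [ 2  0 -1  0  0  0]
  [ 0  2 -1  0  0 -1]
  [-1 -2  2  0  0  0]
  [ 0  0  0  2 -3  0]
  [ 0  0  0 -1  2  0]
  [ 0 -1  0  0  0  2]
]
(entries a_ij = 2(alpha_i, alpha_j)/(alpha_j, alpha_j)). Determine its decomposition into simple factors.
F_4 + G_2

The diagram associated to this matrix has two connected components: the simple roots {alpha_1, alpha_2, alpha_3, alpha_6} form a chain of 4 nodes with a double edge between the middle two (F_4), and {alpha_4, alpha_5} form two nodes joined by a triple edge (G_2). A semisimple Lie algebra decomposes uniquely as the direct sum of simple ideals, one per connected component of its Dynkin diagram, so g ≅ F_4 ⊕ G_2 (dimension 52 + 14 = 66).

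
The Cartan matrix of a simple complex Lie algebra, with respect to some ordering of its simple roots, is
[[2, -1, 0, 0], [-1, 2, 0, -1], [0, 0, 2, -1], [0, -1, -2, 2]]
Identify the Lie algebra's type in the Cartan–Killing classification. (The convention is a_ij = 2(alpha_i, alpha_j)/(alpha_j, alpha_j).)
The matrix has rank 4 with 2's on the diagonal. Reading the off-diagonal entries as Dynkin edges (a single edge where a_ij = a_ji = -1; a double or triple edge where a_ij * a_ji = 2 or 3), the diagram is a chain of 4 nodes with a double edge at one end; the terminal node there is the unique short simple root (B_4). One simple-root ordering that puts it in standard form is (alpha_1, alpha_2, alpha_4, alpha_3). So the algebra is type B_4, i.e. so(9).

B4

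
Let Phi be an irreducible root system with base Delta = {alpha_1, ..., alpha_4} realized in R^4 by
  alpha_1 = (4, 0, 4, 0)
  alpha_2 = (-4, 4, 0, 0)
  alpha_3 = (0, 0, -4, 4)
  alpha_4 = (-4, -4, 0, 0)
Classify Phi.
D_4 (so(8))

Compute the Cartan integers a_ij = 2(alpha_i, alpha_j)/(alpha_j, alpha_j); the resulting 4x4 Cartan matrix is
[[2, -1, -1, -1], [-1, 2, 0, 0], [-1, 0, 2, 0], [-1, 0, 0, 2]].
All simple roots have the same length, so the diagram is simply laced. The associated Dynkin diagram is a chain of 2 nodes with a fork of two nodes at one end (D_4), so the type is D_4 (the algebra so(8)).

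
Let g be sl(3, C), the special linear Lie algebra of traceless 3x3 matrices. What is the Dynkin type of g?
type A_2

This is sl(3), which has dimension 3^2 - 1 = 8 and rank 3 - 1 = 2 (a Cartan subalgebra is the diagonal traceless matrices). In the classification of classical Lie algebras, the special linear algebra sl(n+1) has type A_n; here n = 2, so the Dynkin diagram is a chain of 2 nodes with single edges (A_2). Hence the type is A_2.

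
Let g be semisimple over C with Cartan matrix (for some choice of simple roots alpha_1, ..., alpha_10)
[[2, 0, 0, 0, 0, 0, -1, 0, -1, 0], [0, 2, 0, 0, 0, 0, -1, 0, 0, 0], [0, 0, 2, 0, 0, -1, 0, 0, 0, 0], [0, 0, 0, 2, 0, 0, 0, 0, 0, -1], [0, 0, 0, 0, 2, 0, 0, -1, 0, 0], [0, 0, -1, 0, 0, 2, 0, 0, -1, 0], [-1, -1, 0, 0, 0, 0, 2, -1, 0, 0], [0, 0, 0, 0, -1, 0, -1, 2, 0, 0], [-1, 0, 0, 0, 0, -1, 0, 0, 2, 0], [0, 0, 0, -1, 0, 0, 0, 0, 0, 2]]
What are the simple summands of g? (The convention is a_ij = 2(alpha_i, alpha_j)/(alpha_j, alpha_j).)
The diagram associated to this matrix has two connected components: the simple roots {alpha_4, alpha_10} form a chain of 2 nodes with single edges (A_2), and {alpha_1, alpha_2, alpha_3, alpha_5, alpha_6, alpha_7, alpha_8, alpha_9} form a chain of 7 nodes with one extra node attached to the third node from one end (E_8). A semisimple Lie algebra decomposes uniquely as the direct sum of simple ideals, one per connected component of its Dynkin diagram, so g ≅ A_2 ⊕ E_8 (dimension 8 + 248 = 256).

A2 + E8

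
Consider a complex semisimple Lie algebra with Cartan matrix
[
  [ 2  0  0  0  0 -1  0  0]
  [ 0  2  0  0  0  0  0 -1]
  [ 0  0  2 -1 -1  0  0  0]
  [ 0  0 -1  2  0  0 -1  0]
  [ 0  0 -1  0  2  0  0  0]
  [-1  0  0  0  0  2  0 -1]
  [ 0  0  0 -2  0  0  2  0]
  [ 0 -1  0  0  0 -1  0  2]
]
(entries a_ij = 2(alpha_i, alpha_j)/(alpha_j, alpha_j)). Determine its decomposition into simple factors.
A_4 + C_4

The diagram associated to this matrix has two connected components: the simple roots {alpha_1, alpha_2, alpha_6, alpha_8} form a chain of 4 nodes with single edges (A_4), and {alpha_3, alpha_4, alpha_5, alpha_7} form a chain of 4 nodes with a double edge at one end; the terminal node there is the unique long simple root (C_4). A semisimple Lie algebra decomposes uniquely as the direct sum of simple ideals, one per connected component of its Dynkin diagram, so g ≅ A_4 ⊕ C_4 (dimension 24 + 36 = 60).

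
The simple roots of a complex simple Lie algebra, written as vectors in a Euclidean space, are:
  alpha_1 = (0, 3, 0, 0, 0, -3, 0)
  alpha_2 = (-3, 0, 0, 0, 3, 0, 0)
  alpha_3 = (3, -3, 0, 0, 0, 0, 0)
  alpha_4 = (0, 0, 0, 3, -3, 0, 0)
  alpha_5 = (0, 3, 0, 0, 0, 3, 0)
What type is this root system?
type D_5

Compute the Cartan integers a_ij = 2(alpha_i, alpha_j)/(alpha_j, alpha_j); the resulting 5x5 Cartan matrix is
[[2, 0, -1, 0, 0], [0, 2, -1, -1, 0], [-1, -1, 2, 0, -1], [0, -1, 0, 2, 0], [0, 0, -1, 0, 2]].
All simple roots have the same length, so the diagram is simply laced. The associated Dynkin diagram is a chain of 3 nodes with a fork of two nodes at one end (D_5), so the type is D_5 (the algebra so(10)).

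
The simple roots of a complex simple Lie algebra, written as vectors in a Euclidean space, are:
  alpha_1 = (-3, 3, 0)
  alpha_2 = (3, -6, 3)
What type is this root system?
Compute the Cartan integers a_ij = 2(alpha_i, alpha_j)/(alpha_j, alpha_j); the resulting 2x2 Cartan matrix is
[[2, -1], [-3, 2]].
The roots have two lengths (squared-length ratio 3:1); the short ones are alpha_{1}. The associated Dynkin diagram is two nodes joined by a triple edge (G_2), so the type is G_2.

G_2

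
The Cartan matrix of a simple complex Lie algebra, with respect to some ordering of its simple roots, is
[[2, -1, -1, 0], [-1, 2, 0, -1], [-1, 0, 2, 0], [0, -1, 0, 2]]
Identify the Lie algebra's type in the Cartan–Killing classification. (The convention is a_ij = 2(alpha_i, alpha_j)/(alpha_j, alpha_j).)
The matrix has rank 4 with 2's on the diagonal. Reading the off-diagonal entries as Dynkin edges (a single edge where a_ij = a_ji = -1; a double or triple edge where a_ij * a_ji = 2 or 3), the diagram is a chain of 4 nodes with single edges (A_4). One simple-root ordering that puts it in standard form is (alpha_3, alpha_1, alpha_2, alpha_4). So the algebra is type A_4, i.e. sl(5).

A_4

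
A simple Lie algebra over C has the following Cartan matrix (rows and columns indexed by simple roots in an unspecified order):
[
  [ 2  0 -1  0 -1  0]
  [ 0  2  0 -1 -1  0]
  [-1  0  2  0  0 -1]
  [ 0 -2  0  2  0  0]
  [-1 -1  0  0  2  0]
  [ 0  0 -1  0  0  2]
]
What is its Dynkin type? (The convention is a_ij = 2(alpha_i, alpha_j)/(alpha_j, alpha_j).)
The matrix has rank 6 with 2's on the diagonal. Reading the off-diagonal entries as Dynkin edges (a single edge where a_ij = a_ji = -1; a double or triple edge where a_ij * a_ji = 2 or 3), the diagram is a chain of 6 nodes with a double edge at one end; the terminal node there is the unique long simple root (C_6). One simple-root ordering that puts it in standard form is (alpha_6, alpha_3, alpha_1, alpha_5, alpha_2, alpha_4). So the algebra is type C_6, i.e. sp(12).

C6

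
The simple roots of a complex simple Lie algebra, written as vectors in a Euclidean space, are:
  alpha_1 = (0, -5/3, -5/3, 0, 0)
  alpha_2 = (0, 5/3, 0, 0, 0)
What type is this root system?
type B_2

Compute the Cartan integers a_ij = 2(alpha_i, alpha_j)/(alpha_j, alpha_j); the resulting 2x2 Cartan matrix is
[[2, -2], [-1, 2]].
The roots have two lengths (squared-length ratio 2:1); the short ones are alpha_{2}. The associated Dynkin diagram is a chain of 2 nodes with a double edge at one end; the terminal node there is the unique short simple root (B_2), so the type is B_2 (the algebra so(5)).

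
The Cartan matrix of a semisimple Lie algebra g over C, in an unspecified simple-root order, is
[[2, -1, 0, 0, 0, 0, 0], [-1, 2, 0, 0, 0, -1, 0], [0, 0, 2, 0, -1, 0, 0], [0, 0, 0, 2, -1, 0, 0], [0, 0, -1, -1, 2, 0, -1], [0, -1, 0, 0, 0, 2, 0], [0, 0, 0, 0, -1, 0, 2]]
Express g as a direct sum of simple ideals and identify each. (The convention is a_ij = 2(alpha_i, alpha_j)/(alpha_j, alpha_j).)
A_3 + D_4

The diagram associated to this matrix has two connected components: the simple roots {alpha_1, alpha_2, alpha_6} form a chain of 3 nodes with single edges (A_3), and {alpha_3, alpha_4, alpha_5, alpha_7} form a chain of 2 nodes with a fork of two nodes at one end (D_4). A semisimple Lie algebra decomposes uniquely as the direct sum of simple ideals, one per connected component of its Dynkin diagram, so g ≅ A_3 ⊕ D_4 (dimension 15 + 28 = 43).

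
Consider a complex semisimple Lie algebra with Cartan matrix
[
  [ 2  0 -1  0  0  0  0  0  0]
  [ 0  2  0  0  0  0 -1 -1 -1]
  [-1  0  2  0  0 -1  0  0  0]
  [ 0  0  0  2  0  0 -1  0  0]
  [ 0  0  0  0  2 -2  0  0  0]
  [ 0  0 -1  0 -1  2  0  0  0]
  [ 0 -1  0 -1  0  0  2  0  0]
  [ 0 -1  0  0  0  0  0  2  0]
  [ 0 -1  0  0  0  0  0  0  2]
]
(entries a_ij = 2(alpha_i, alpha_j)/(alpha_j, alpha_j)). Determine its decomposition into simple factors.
C_4 + D_5

The diagram associated to this matrix has two connected components: the simple roots {alpha_1, alpha_3, alpha_5, alpha_6} form a chain of 4 nodes with a double edge at one end; the terminal node there is the unique long simple root (C_4), and {alpha_2, alpha_4, alpha_7, alpha_8, alpha_9} form a chain of 3 nodes with a fork of two nodes at one end (D_5). A semisimple Lie algebra decomposes uniquely as the direct sum of simple ideals, one per connected component of its Dynkin diagram, so g ≅ C_4 ⊕ D_5 (dimension 36 + 45 = 81).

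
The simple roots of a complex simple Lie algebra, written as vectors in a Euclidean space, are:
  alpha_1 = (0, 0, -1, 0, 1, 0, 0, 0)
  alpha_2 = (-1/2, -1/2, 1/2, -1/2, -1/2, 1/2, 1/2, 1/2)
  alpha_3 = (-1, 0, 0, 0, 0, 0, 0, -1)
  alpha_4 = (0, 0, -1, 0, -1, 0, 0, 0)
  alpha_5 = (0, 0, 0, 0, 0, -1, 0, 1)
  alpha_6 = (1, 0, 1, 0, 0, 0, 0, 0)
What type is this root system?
type E_6

Compute the Cartan integers a_ij = 2(alpha_i, alpha_j)/(alpha_j, alpha_j); the resulting 6x6 Cartan matrix is
[[2, -1, 0, 0, 0, -1], [-1, 2, 0, 0, 0, 0], [0, 0, 2, 0, -1, -1], [0, 0, 0, 2, 0, -1], [0, 0, -1, 0, 2, 0], [-1, 0, -1, -1, 0, 2]].
All simple roots have the same length, so the diagram is simply laced. The associated Dynkin diagram is a chain of 5 nodes with one extra node attached to the third node from one end (E_6), so the type is E_6.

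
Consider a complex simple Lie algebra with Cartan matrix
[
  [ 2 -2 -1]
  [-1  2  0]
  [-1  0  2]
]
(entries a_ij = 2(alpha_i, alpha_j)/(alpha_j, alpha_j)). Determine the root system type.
B_3

The matrix has rank 3 with 2's on the diagonal. Reading the off-diagonal entries as Dynkin edges (a single edge where a_ij = a_ji = -1; a double or triple edge where a_ij * a_ji = 2 or 3), the diagram is a chain of 3 nodes with a double edge at one end; the terminal node there is the unique short simple root (B_3). One simple-root ordering that puts it in standard form is (alpha_3, alpha_1, alpha_2). So the algebra is type B_3, i.e. so(7).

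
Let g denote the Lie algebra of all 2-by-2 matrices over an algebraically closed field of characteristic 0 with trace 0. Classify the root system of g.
A_1

This is sl(2), which has dimension 2^2 - 1 = 3 and rank 2 - 1 = 1 (a Cartan subalgebra is the diagonal traceless matrices). In the classification of classical Lie algebras, the special linear algebra sl(n+1) has type A_n; here n = 1, so the Dynkin diagram is a chain of 1 nodes with single edges (A_1). Hence the type is A_1.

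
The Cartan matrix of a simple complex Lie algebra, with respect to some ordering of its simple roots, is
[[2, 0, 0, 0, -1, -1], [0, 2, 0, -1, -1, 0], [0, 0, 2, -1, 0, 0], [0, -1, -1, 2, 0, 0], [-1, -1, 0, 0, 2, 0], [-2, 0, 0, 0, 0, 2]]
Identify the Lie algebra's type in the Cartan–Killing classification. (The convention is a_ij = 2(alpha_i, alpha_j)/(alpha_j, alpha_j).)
The matrix has rank 6 with 2's on the diagonal. Reading the off-diagonal entries as Dynkin edges (a single edge where a_ij = a_ji = -1; a double or triple edge where a_ij * a_ji = 2 or 3), the diagram is a chain of 6 nodes with a double edge at one end; the terminal node there is the unique long simple root (C_6). One simple-root ordering that puts it in standard form is (alpha_3, alpha_4, alpha_2, alpha_5, alpha_1, alpha_6). So the algebra is type C_6, i.e. sp(12).

type C_6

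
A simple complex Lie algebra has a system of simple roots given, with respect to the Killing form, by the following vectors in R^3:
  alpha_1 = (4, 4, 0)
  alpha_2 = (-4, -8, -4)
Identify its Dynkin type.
type G_2

Compute the Cartan integers a_ij = 2(alpha_i, alpha_j)/(alpha_j, alpha_j); the resulting 2x2 Cartan matrix is
[[2, -1], [-3, 2]].
The roots have two lengths (squared-length ratio 3:1); the short ones are alpha_{1}. The associated Dynkin diagram is two nodes joined by a triple edge (G_2), so the type is G_2.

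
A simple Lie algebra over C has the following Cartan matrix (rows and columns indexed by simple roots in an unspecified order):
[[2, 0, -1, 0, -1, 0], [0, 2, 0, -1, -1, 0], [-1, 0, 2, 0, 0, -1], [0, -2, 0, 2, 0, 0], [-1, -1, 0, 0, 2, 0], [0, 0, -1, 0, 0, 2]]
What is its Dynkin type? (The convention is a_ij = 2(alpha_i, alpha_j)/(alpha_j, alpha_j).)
type C_6

The matrix has rank 6 with 2's on the diagonal. Reading the off-diagonal entries as Dynkin edges (a single edge where a_ij = a_ji = -1; a double or triple edge where a_ij * a_ji = 2 or 3), the diagram is a chain of 6 nodes with a double edge at one end; the terminal node there is the unique long simple root (C_6). One simple-root ordering that puts it in standard form is (alpha_6, alpha_3, alpha_1, alpha_5, alpha_2, alpha_4). So the algebra is type C_6, i.e. sp(12).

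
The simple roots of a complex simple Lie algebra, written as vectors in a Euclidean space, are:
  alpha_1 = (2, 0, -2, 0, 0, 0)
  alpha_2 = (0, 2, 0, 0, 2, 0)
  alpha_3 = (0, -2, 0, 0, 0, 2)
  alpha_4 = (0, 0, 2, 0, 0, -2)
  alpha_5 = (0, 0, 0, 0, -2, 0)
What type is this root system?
Compute the Cartan integers a_ij = 2(alpha_i, alpha_j)/(alpha_j, alpha_j); the resulting 5x5 Cartan matrix is
[[2, 0, 0, -1, 0], [0, 2, -1, 0, -2], [0, -1, 2, -1, 0], [-1, 0, -1, 2, 0], [0, -1, 0, 0, 2]].
The roots have two lengths (squared-length ratio 2:1); the short ones are alpha_{5}. The associated Dynkin diagram is a chain of 5 nodes with a double edge at one end; the terminal node there is the unique short simple root (B_5), so the type is B_5 (the algebra so(11)).

B_5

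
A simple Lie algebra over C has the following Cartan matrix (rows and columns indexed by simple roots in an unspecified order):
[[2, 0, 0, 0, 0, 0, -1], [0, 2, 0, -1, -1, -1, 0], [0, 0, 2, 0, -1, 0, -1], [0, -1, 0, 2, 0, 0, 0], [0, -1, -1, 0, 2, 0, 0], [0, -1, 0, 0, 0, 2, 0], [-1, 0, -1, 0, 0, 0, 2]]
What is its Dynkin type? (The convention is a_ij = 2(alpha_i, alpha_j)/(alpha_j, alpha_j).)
D_7

The matrix has rank 7 with 2's on the diagonal. Reading the off-diagonal entries as Dynkin edges (a single edge where a_ij = a_ji = -1; a double or triple edge where a_ij * a_ji = 2 or 3), the diagram is a chain of 5 nodes with a fork of two nodes at one end (D_7). One simple-root ordering that puts it in standard form is (alpha_1, alpha_7, alpha_3, alpha_5, alpha_2, alpha_6, alpha_4). So the algebra is type D_7, i.e. so(14).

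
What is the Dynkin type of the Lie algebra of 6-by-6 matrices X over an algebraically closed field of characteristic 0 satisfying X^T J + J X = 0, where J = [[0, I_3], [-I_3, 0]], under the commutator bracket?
This is sp(6), which has dimension 6(6+1)/2 = 21 and rank 6/2 = 3. In the classification of classical Lie algebras, the symplectic algebra sp(2n) has type C_n; here n = 3, so the Dynkin diagram is a chain of 3 nodes with a double edge at one end; the terminal node there is the unique long simple root (C_3). Hence the type is C_3.

type C_3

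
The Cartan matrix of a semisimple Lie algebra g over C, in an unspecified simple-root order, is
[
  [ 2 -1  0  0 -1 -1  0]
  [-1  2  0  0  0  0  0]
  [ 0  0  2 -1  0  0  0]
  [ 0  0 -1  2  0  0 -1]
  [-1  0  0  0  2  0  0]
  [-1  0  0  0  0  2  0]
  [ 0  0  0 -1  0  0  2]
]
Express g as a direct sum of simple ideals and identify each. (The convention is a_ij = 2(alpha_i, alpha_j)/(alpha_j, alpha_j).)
A_3 + D_4

The diagram associated to this matrix has two connected components: the simple roots {alpha_3, alpha_4, alpha_7} form a chain of 3 nodes with single edges (A_3), and {alpha_1, alpha_2, alpha_5, alpha_6} form a chain of 2 nodes with a fork of two nodes at one end (D_4). A semisimple Lie algebra decomposes uniquely as the direct sum of simple ideals, one per connected component of its Dynkin diagram, so g ≅ A_3 ⊕ D_4 (dimension 15 + 28 = 43).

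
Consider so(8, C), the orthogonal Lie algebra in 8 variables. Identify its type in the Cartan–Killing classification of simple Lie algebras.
D_4 (so(8))

This is so(8) with 8 even, which has dimension 8(8-1)/2 = 28 and rank 8/2 = 4. In the classification of classical Lie algebras, the orthogonal algebra so(2n) in an even number of variables has type D_n; here n = 4, so the Dynkin diagram is a chain of 2 nodes with a fork of two nodes at one end (D_4). Hence the type is D_4.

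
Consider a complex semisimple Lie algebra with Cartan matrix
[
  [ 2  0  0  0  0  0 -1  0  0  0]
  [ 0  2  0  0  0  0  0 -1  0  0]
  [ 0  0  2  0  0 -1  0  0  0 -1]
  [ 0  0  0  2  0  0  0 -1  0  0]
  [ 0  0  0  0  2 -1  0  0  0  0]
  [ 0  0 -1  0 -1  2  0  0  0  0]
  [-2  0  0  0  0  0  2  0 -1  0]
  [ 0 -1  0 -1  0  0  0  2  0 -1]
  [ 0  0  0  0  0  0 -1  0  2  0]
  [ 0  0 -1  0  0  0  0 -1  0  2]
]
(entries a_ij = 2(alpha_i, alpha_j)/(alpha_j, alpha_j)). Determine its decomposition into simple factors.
The diagram associated to this matrix has two connected components: the simple roots {alpha_1, alpha_7, alpha_9} form a chain of 3 nodes with a double edge at one end; the terminal node there is the unique short simple root (B_3), and {alpha_2, alpha_3, alpha_4, alpha_5, alpha_6, alpha_8, alpha_10} form a chain of 5 nodes with a fork of two nodes at one end (D_7). A semisimple Lie algebra decomposes uniquely as the direct sum of simple ideals, one per connected component of its Dynkin diagram, so g ≅ B_3 ⊕ D_7 (dimension 21 + 91 = 112).

B_3 + D_7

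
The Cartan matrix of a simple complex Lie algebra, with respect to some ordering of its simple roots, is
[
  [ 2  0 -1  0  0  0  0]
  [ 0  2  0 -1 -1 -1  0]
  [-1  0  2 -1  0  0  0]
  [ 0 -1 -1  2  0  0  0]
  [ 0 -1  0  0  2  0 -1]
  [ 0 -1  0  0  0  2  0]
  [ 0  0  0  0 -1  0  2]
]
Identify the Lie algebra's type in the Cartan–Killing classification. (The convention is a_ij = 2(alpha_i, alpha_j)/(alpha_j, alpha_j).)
E_7

The matrix has rank 7 with 2's on the diagonal. Reading the off-diagonal entries as Dynkin edges (a single edge where a_ij = a_ji = -1; a double or triple edge where a_ij * a_ji = 2 or 3), the diagram is a chain of 6 nodes with one extra node attached to the third node from one end (E_7). One simple-root ordering that puts it in standard form is (alpha_7, alpha_6, alpha_5, alpha_2, alpha_4, alpha_3, alpha_1). So the algebra is type E_7.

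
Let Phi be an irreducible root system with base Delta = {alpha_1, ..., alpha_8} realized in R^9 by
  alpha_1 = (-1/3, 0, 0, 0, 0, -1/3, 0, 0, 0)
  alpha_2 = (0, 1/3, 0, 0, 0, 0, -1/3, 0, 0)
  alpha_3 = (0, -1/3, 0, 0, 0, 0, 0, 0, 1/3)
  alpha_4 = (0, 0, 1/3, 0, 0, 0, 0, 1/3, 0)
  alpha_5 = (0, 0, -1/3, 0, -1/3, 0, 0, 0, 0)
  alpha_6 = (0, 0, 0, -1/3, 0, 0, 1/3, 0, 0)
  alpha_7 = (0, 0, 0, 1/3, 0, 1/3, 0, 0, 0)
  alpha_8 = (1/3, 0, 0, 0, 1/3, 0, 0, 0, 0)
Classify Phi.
Compute the Cartan integers a_ij = 2(alpha_i, alpha_j)/(alpha_j, alpha_j); the resulting 8x8 Cartan matrix is
[[2, 0, 0, 0, 0, 0, -1, -1], [0, 2, -1, 0, 0, -1, 0, 0], [0, -1, 2, 0, 0, 0, 0, 0], [0, 0, 0, 2, -1, 0, 0, 0], [0, 0, 0, -1, 2, 0, 0, -1], [0, -1, 0, 0, 0, 2, -1, 0], [-1, 0, 0, 0, 0, -1, 2, 0], [-1, 0, 0, 0, -1, 0, 0, 2]].
All simple roots have the same length, so the diagram is simply laced. The associated Dynkin diagram is a chain of 8 nodes with single edges (A_8), so the type is A_8 (the algebra sl(9)).

A_8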